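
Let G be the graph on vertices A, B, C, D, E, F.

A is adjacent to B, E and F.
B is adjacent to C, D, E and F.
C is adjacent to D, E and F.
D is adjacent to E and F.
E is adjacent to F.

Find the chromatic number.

5

B, C, D, E, F form a clique, so at least 5 colors are needed.
5 colors suffice: color 1 → {F}; color 2 → {E}; color 3 → {B}; color 4 → {A, C}; color 5 → {D}. No two adjacent vertices share a color.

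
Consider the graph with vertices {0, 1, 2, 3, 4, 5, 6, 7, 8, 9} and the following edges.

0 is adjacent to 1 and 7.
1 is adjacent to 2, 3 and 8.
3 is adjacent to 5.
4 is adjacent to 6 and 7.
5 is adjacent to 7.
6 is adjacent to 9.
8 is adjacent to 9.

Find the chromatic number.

3

The cycle 0-7-5-3-1-0 has odd length 5, so it cannot be 2-colored; at least 3 colors are needed.
3 colors suffice: color a → {1, 6, 7}; color b → {0, 2, 4, 5, 9}; color c → {3, 8}. Every edge joins two different colors.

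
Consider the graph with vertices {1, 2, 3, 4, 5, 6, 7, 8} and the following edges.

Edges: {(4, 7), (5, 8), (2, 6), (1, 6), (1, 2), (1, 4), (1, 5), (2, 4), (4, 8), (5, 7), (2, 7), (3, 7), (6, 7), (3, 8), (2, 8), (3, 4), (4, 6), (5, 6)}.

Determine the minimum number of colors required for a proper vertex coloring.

4

1, 2, 4, 6 are mutually adjacent (a clique of size 4), so at least 4 colors are needed.
4 colors suffice: 1=d, 2=b, 3=b, 4=a, 5=a, 6=c, 7=d, 8=c. Each edge has distinct colors on its endpoints.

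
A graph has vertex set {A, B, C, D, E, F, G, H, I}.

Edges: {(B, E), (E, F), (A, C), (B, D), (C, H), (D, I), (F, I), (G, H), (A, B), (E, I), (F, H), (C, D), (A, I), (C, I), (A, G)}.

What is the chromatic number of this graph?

C, D, I form a triangle, so at least 3 colors are needed.
3 colors suffice: color red → {B, H, I}; color blue → {A, D, F}; color green → {C, E, G}. Each edge has distinct colors on its endpoints.

3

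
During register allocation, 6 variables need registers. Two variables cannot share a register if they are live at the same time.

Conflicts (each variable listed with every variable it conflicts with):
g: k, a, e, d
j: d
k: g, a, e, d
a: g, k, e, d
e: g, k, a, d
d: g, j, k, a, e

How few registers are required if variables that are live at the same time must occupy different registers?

5

g, k, a, e, d all conflict with each other, so at least 5 registers are needed.
5 registers suffice: register 1 → {d}; register 2 → {j, k}; register 3 → {g}; register 4 → {e}; register 5 → {a}. Every pair that conflicts lands in different registers.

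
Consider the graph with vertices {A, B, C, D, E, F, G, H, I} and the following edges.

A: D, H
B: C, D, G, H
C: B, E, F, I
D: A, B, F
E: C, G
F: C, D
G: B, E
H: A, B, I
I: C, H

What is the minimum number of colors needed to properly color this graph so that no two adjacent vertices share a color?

2

B and H are adjacent, so at least 2 colors are needed.
A valid assignment using 2 colors: A=1, B=1, C=2, D=2, E=1, F=1, G=2, H=2, I=1. Each edge has distinct colors on its endpoints.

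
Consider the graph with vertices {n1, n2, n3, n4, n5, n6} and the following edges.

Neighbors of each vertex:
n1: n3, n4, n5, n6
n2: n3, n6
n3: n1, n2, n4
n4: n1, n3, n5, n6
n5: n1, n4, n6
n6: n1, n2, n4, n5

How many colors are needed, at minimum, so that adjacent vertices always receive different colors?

4

n1, n4, n5, n6 form a clique, so at least 4 colors are needed.
4 colors suffice: color 1 → {n1, n2}; color 2 → {n3, n6}; color 3 → {n4}; color 4 → {n5}. Every edge joins two different colors.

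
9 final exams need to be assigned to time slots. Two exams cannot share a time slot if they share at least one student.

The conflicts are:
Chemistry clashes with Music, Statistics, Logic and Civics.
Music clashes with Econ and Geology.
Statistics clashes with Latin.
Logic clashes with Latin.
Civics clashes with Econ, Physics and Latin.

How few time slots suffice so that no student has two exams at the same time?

Music and Geology conflict, so at least 2 time slots are needed.
Using 2 time slots: Chemistry=1, Music=2, Statistics=2, Logic=2, Civics=2, Econ=1, Physics=1, Latin=1, Geology=1. No two conflicting exams share a time slot.

2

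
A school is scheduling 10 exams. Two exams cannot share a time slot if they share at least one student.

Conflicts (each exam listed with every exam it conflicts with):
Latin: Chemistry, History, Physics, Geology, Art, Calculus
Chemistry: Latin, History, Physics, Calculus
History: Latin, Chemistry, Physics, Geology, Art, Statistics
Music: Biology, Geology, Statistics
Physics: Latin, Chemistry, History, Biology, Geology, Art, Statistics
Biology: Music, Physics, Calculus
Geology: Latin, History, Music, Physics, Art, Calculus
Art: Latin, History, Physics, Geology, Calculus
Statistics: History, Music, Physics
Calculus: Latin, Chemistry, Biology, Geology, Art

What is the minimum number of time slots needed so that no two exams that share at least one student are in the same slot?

Latin, History, Physics, Geology, Art all conflict with each other, so at least 5 time slots are needed.
A valid assignment using 5 time slots: Latin=3, Chemistry=2, History=4, Music=1, Physics=1, Biology=2, Geology=2, Art=5, Statistics=2, Calculus=1. Every pair that conflicts lands in different time slots.

5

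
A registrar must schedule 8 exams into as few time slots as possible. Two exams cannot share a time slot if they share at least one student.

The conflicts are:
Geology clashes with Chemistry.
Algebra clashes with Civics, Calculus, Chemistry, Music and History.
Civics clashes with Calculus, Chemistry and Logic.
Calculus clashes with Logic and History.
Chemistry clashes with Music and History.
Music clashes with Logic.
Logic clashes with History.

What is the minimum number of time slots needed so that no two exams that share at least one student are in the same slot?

Civics, Calculus, Logic are mutually in conflict, so at least 3 time slots are needed.
3 time slots suffice: time slot 1 → {Geology, Algebra, Logic}; time slot 2 → {Calculus, Chemistry}; time slot 3 → {Civics, Music, History}. Every pair that conflicts lands in different time slots.

3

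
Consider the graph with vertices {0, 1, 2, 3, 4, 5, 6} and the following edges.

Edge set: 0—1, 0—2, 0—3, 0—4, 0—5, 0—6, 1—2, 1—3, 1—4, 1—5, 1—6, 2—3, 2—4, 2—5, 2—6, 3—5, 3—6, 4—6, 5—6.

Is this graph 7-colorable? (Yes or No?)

Yes

The chromatic number is 6. 0, 1, 2, 3, 5, 6 are mutually adjacent (a clique of size 6), so at least 6 colors are needed.
6 colors suffice: color red → {6}; color blue → {1}; color green → {2}; color yellow → {0}; color purple → {3, 4}; color orange → {5}.
Since 7 ≥ 6, a proper 7-coloring certainly exists.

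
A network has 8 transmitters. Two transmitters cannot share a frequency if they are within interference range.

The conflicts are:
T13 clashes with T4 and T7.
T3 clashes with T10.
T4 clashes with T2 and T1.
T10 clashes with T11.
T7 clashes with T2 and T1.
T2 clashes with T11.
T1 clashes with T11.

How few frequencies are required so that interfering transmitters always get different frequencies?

T3 and T10 conflict, so at least 2 frequencies are needed.
A valid assignment using 2 frequencies: T13=2, T3=1, T4=1, T10=2, T7=1, T2=2, T1=2, T11=1. Each listed conflict is separated.

2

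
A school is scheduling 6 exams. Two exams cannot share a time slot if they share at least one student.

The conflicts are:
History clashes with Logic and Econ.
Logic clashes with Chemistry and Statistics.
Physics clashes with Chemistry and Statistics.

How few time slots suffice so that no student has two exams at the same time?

2

History and Econ conflict, so at least 2 time slots are needed.
2 time slots suffice: time slot 1 → {Logic, Physics, Econ}; time slot 2 → {History, Chemistry, Statistics}. Every pair that conflicts lands in different time slots.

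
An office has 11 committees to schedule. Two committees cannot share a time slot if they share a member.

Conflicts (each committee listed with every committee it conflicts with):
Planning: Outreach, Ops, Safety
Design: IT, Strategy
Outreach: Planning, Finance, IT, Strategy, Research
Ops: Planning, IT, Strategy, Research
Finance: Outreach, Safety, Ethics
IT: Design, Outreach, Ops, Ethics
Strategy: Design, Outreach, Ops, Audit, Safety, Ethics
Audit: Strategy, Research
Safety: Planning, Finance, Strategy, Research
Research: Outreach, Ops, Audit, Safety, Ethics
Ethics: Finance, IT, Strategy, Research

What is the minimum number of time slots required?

Design and Strategy conflict, so at least 2 time slots are needed.
2 time slots suffice: Planning=1, Design=2, Outreach=2, Ops=2, Finance=1, IT=1, Strategy=1, Audit=2, Safety=2, Research=1, Ethics=2. No two conflicting committees share a time slot.

2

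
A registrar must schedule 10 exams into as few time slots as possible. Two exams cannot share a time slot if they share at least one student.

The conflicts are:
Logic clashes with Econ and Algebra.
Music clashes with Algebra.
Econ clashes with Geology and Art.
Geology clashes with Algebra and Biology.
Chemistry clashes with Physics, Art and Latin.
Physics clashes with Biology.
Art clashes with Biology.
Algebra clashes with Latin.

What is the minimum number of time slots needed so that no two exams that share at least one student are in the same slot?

2

Music and Algebra conflict, so at least 2 time slots are needed.
2 time slots suffice: time slot 1 → {Econ, Chemistry, Algebra, Biology}; time slot 2 → {Logic, Music, Geology, Physics, Art, Latin}. Every pair that conflicts lands in different time slots.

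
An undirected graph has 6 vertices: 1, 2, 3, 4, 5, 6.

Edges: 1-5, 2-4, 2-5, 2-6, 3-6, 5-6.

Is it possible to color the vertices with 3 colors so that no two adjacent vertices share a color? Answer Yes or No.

The chromatic number is 3. 2, 5, 6 are mutually adjacent, so at least 3 colors are needed.
3 colors suffice: color a → {3, 4, 5}; color b → {1, 2}; color c → {6}.
That is already a proper 3-coloring.

Yes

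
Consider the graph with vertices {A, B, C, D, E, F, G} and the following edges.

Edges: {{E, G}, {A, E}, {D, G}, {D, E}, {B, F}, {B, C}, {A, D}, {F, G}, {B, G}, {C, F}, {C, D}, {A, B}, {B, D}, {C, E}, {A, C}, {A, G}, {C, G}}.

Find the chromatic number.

A, C, D, E, G are mutually adjacent (a clique of size 5), so at least 5 colors are needed.
5 colors suffice: color 1 → {C}; color 2 → {G}; color 3 → {D, F}; color 4 → {A}; color 5 → {B, E}. Each edge has distinct colors on its endpoints.

5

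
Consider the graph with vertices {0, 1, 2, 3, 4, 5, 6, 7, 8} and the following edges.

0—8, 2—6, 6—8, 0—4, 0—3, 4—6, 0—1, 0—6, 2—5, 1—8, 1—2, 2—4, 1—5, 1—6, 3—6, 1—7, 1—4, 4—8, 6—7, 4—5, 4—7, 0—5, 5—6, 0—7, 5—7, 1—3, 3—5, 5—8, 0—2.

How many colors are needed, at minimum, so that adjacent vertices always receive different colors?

6

0, 1, 4, 5, 6, 7 are mutually adjacent (a clique of size 6), so at least 6 colors are needed.
6 colors suffice: color a → {5}; color b → {1}; color c → {6}; color d → {0}; color e → {3, 4}; color f → {2, 7, 8}. Every edge joins two different colors.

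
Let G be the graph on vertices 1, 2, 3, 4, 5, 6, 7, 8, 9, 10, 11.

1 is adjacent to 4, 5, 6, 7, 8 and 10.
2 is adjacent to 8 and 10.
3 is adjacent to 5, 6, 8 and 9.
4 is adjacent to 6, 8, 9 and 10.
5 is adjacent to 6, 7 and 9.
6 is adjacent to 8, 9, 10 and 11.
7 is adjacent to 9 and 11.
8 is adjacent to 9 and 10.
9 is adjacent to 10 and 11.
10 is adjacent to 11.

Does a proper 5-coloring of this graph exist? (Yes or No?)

Yes

The chromatic number is 5. 4, 6, 8, 9, 10 are mutually adjacent (a clique of size 5), so at least 5 colors are needed.
5 colors suffice: 1=a, 2=a, 3=d, 4=e, 5=c, 6=b, 7=b, 8=c, 9=a, 10=d, 11=c.
That is already a proper 5-coloring.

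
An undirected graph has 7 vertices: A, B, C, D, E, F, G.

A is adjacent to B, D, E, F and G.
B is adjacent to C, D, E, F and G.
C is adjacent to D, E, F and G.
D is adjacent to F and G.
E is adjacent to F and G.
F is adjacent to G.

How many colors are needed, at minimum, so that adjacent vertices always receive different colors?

A, B, D, F, G are mutually adjacent (a clique of size 5), so at least 5 colors are needed.
5 colors suffice: color red → {B}; color blue → {F}; color green → {G}; color yellow → {D, E}; color purple → {A, C}. Every edge joins two different colors.

5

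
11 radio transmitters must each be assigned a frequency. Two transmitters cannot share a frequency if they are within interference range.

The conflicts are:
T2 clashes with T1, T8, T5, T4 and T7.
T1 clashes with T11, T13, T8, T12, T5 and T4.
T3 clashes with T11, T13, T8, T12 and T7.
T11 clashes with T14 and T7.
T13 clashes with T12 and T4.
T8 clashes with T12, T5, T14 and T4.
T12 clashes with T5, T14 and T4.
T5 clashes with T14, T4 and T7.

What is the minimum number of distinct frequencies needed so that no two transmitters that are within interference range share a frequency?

5

T2, T1, T8, T5, T4 are mutually in conflict, so at least 5 frequencies are needed.
5 frequencies suffice: frequency 1 → {T11, T13, T8}; frequency 2 → {T3, T5}; frequency 3 → {T1, T14, T7}; frequency 4 → {T2, T12}; frequency 5 → {T4}. Each listed conflict is separated.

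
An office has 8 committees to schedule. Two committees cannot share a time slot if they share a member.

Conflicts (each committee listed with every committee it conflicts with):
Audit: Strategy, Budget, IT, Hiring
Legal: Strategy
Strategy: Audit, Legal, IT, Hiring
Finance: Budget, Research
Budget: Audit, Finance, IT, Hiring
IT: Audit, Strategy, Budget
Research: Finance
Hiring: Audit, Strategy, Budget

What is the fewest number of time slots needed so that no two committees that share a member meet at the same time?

3

Audit, Budget, IT all conflict with each other, so at least 3 time slots are needed.
3 time slots suffice: time slot 1 → {Strategy, Budget, Research}; time slot 2 → {Audit, Legal, Finance}; time slot 3 → {IT, Hiring}. Each listed conflict is separated.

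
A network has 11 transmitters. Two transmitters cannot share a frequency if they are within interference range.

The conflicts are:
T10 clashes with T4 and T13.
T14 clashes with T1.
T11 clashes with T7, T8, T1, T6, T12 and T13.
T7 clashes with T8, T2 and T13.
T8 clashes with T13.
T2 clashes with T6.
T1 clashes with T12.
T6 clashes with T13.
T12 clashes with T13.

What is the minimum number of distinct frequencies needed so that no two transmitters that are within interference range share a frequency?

4

T11, T7, T8, T13 pairwise conflict, so at least 4 frequencies are needed.
4 frequencies suffice: T10=2, T14=2, T11=2, T7=3, T4=1, T8=4, T2=1, T1=1, T6=3, T12=3, T13=1. Each listed conflict is separated.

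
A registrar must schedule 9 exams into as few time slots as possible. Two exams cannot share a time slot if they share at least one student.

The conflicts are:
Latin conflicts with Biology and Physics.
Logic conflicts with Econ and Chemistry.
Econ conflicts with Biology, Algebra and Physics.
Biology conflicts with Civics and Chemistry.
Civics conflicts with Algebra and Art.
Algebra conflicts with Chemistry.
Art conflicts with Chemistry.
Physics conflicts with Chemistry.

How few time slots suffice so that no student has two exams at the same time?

Econ and Biology conflict, so at least 2 time slots are needed.
2 time slots suffice: time slot 1 → {Latin, Econ, Civics, Chemistry}; time slot 2 → {Logic, Biology, Algebra, Art, Physics}. Every pair that conflicts lands in different time slots.

2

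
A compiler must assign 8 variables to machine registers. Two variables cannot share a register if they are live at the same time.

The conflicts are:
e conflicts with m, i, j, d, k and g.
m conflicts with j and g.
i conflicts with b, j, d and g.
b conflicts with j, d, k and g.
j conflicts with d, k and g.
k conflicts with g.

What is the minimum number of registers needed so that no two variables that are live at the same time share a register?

4

i, b, j, d are mutually in conflict, so at least 4 registers are needed.
A valid assignment using 4 registers: e=3, m=4, i=4, b=3, j=1, d=2, k=4, g=2. No two conflicting variables share a register.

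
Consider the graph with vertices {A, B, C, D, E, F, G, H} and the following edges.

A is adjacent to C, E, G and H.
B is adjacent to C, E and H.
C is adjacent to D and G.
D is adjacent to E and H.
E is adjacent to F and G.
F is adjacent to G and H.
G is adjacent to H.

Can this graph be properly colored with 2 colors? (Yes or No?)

A, G, H are mutually adjacent, so at least 3 colors are needed.
So 2 colors are not enough.

No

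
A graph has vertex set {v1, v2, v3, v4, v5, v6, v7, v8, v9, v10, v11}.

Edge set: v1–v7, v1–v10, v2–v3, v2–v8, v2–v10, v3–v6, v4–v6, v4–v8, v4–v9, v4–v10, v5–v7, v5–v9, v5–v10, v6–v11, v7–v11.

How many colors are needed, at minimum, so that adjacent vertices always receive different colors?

The cycle v2-v8-v4-v6-v3-v2 has odd length 5, so it cannot be 2-colored; at least 3 colors are needed.
3 colors suffice: color red → {v2, v4, v7}; color blue → {v6, v8, v9, v10}; color green → {v1, v3, v5, v11}. Each edge has distinct colors on its endpoints.

3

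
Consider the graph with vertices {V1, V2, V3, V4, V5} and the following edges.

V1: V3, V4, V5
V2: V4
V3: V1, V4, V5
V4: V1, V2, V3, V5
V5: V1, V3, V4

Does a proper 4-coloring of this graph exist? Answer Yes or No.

Yes

The chromatic number is 4. V1, V3, V4, V5 are mutually adjacent (a clique of size 4), so at least 4 colors are needed.
4 colors suffice: color 1 → {V4}; color 2 → {V2, V5}; color 3 → {V1}; color 4 → {V3}.
That is already a proper 4-coloring.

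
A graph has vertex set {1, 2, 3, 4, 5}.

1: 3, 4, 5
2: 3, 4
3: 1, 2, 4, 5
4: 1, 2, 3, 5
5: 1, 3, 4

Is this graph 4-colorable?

The chromatic number is 4. 1, 3, 4, 5 form a clique, so at least 4 colors are needed.
One proper 4-coloring: 1=c, 2=c, 3=a, 4=b, 5=d.
That is already a proper 4-coloring.

Yes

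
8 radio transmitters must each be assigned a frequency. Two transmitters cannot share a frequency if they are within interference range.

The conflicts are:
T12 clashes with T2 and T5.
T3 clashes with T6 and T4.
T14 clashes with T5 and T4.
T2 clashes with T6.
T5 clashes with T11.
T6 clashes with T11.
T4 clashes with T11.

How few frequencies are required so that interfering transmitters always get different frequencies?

3

The cycle T11-T5-T12-T2-T6-T11 has odd length 5, so it cannot be 2-colored; at least 3 frequencies are needed.
3 frequencies suffice: T12=1, T3=1, T14=1, T2=3, T5=2, T6=2, T4=2, T11=1. Each listed conflict is separated.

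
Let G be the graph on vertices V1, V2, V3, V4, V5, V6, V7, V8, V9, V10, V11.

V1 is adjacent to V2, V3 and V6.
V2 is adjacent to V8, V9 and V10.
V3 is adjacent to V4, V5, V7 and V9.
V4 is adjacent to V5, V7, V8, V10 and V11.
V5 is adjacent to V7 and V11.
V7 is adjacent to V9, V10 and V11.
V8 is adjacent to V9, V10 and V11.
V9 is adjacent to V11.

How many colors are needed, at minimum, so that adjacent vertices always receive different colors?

V4, V5, V7, V11 are pairwise adjacent (a clique of size 4), so at least 4 colors are needed.
4 colors suffice: color red → {V1, V7, V8}; color blue → {V4, V6, V9}; color green → {V2, V3, V11}; color yellow → {V5, V10}. No two adjacent vertices share a color.

4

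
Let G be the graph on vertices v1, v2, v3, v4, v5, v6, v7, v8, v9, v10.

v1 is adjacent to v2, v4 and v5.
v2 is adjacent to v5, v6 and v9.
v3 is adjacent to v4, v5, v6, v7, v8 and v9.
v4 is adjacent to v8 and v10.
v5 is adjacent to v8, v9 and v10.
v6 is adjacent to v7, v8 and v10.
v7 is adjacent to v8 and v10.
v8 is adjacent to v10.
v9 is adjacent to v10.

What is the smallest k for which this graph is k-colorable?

v3, v6, v7, v8 are pairwise adjacent (a clique of size 4), so at least 4 colors are needed.
4 colors suffice: color R → {v2, v3, v10}; color B → {v1, v8, v9}; color G → {v4, v5, v6}; color Y → {v7}. Each edge has distinct colors on its endpoints.

4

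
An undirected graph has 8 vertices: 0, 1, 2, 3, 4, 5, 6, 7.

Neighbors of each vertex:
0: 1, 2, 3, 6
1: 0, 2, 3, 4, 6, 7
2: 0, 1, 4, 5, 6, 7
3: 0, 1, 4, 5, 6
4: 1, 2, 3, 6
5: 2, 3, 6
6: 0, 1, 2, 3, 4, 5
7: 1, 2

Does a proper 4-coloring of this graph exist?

The chromatic number is 4. 0, 1, 2, 6 form a clique, so at least 4 colors are needed.
One proper 4-coloring: 0=d, 1=b, 2=a, 3=a, 4=d, 5=b, 6=c, 7=c.
That is already a proper 4-coloring.

Yes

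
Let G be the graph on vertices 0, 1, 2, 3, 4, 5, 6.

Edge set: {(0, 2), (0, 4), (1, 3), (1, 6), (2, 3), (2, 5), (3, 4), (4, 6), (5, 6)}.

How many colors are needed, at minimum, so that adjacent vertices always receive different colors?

3

The cycle 4-0-2-5-6-4 has odd length 5, so it cannot be 2-colored; at least 3 colors are needed.
3 colors suffice: color a → {2, 6}; color b → {1, 4, 5}; color c → {0, 3}. Every edge joins two different colors.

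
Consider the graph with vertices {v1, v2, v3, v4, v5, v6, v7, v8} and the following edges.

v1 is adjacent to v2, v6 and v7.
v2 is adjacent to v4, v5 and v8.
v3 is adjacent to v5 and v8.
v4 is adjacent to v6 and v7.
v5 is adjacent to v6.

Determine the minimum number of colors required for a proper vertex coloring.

v2 and v5 are adjacent, so at least 2 colors are needed.
2 colors suffice: color 1 → {v2, v3, v6, v7}; color 2 → {v1, v4, v5, v8}. Each edge has distinct colors on its endpoints.

2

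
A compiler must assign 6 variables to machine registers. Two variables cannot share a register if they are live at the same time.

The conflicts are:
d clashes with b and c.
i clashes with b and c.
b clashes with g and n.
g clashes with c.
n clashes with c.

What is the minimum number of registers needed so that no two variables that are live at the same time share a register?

2

b and g conflict, so at least 2 registers are needed.
2 registers suffice: register 1 → {b, c}; register 2 → {d, i, g, n}. Every pair that conflicts lands in different registers.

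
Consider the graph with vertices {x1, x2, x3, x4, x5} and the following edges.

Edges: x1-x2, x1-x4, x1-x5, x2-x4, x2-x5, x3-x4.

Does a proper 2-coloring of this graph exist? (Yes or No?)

x1, x2, x4 are mutually adjacent, so at least 3 colors are needed.
So 2 colors are not enough.

No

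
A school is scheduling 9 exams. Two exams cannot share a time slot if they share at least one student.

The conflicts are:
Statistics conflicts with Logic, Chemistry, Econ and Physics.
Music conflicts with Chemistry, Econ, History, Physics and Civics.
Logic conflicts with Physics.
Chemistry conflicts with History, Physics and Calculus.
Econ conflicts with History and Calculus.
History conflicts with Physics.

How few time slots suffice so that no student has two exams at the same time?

Music, Chemistry, History, Physics all conflict with each other, so at least 4 time slots are needed.
Using 4 time slots: Statistics=3, Music=3, Logic=1, Chemistry=1, Econ=1, History=4, Physics=2, Calculus=2, Civics=1. Each listed conflict is separated.

4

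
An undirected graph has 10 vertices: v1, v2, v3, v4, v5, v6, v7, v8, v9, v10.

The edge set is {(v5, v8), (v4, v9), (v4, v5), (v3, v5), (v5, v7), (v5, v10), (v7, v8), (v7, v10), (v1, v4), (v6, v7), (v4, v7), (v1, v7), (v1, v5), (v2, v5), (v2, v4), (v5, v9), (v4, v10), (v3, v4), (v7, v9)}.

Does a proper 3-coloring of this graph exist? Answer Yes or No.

v4, v5, v7, v9 are pairwise adjacent (a clique of size 4), so at least 4 colors are needed.
So 3 colors are not enough.

No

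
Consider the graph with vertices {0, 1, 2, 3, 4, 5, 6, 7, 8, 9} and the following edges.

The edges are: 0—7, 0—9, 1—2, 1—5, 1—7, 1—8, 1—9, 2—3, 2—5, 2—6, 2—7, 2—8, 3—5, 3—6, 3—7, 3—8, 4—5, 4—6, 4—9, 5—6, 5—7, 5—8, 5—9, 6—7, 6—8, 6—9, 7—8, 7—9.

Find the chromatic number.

6

2, 3, 5, 6, 7, 8 are pairwise adjacent (a clique of size 6), so at least 6 colors are needed.
6 colors suffice: color red → {0, 5}; color blue → {4, 7}; color green → {1, 6}; color yellow → {2, 9}; color purple → {8}; color orange → {3}. No two adjacent vertices share a color.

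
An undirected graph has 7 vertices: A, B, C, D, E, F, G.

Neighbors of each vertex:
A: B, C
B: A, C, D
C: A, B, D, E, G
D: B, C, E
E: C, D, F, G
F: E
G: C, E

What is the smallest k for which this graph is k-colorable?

B, C, D form a triangle, so at least 3 colors are needed.
3 colors suffice: A=3, B=2, C=1, D=3, E=2, F=1, G=3. Every edge joins two different colors.

3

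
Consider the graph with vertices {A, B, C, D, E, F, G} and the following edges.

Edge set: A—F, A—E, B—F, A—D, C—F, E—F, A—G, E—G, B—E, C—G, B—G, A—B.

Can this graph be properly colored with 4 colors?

The chromatic number is 4. A, B, E, F are pairwise adjacent (a clique of size 4), so at least 4 colors are needed.
One proper 4-coloring: A=1, B=4, C=1, D=2, E=3, F=2, G=2.
That is already a proper 4-coloring.

Yes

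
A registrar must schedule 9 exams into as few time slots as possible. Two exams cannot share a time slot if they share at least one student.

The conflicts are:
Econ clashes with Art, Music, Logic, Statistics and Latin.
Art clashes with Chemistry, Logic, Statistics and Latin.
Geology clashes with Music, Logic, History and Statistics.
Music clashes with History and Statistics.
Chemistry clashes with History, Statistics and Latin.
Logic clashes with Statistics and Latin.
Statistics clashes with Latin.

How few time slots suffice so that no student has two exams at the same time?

5

Econ, Art, Logic, Statistics, Latin are mutually in conflict, so at least 5 time slots are needed.
Using 5 time slots: Econ=5, Art=2, Geology=2, Music=3, Chemistry=3, Logic=3, History=1, Statistics=1, Latin=4. Every pair that conflicts lands in different time slots.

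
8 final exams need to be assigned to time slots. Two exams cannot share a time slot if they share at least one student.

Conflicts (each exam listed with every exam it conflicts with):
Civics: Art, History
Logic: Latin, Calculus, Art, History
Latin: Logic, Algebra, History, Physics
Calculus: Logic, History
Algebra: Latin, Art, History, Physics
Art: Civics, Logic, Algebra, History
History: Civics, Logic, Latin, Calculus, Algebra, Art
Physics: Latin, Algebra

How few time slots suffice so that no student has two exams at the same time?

Logic, Calculus, History pairwise conflict, so at least 3 time slots are needed.
3 time slots suffice: Civics=2, Logic=2, Latin=3, Calculus=3, Algebra=2, Art=3, History=1, Physics=1. Each listed conflict is separated.

3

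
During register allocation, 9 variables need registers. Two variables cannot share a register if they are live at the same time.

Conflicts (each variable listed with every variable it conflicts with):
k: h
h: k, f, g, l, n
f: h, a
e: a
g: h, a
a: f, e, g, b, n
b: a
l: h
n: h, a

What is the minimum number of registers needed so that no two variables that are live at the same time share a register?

h and n conflict, so at least 2 registers are needed.
2 registers suffice: register 1 → {h, a}; register 2 → {k, f, e, g, b, l, n}. Every pair that conflicts lands in different registers.

2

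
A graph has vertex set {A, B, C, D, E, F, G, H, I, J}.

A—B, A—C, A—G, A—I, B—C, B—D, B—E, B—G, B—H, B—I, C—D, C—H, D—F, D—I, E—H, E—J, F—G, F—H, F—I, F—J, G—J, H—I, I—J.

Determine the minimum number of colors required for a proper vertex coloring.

B, C, D form a triangle, so at least 3 colors are needed.
3 colors suffice: color 1 → {B, F}; color 2 → {C, E, G, I}; color 3 → {A, D, H, J}. Every edge joins two different colors.

3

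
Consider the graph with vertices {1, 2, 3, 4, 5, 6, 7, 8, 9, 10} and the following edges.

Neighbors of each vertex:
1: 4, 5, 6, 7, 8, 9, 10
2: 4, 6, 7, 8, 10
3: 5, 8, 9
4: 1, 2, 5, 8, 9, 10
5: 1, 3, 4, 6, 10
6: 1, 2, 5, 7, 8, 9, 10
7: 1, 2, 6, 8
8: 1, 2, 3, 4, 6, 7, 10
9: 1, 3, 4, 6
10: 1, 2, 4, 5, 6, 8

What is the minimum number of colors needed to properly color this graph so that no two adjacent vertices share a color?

4

2, 6, 7, 8 are pairwise adjacent (a clique of size 4), so at least 4 colors are needed.
4 colors suffice: color red → {1, 2, 3}; color blue → {5, 8, 9}; color green → {4, 6}; color yellow → {7, 10}. Each edge has distinct colors on its endpoints.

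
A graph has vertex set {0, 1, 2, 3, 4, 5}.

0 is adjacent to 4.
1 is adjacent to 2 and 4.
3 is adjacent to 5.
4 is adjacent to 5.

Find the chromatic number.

1 and 4 are adjacent, so at least 2 colors are needed.
2 colors suffice: color a → {2, 3, 4}; color b → {0, 1, 5}. No two adjacent vertices share a color.

2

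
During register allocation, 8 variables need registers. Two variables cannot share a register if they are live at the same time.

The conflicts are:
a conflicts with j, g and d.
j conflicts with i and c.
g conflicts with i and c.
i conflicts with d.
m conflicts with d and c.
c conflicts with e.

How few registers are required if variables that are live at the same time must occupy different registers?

3

The cycle i-g-c-m-d-i has odd length 5, so it cannot be 2-colored; at least 3 registers are needed.
3 registers suffice: register 1 → {a, i, c}; register 2 → {j, g, d, e}; register 3 → {m}. Every pair that conflicts lands in different registers.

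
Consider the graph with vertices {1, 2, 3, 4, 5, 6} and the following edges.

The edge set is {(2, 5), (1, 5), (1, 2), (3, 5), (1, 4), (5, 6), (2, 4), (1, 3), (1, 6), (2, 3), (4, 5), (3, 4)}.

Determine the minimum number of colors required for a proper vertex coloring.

5

1, 2, 3, 4, 5 are mutually adjacent (a clique of size 5), so at least 5 colors are needed.
A valid assignment using 5 colors: 1=a, 2=e, 3=c, 4=d, 5=b, 6=c. Each edge has distinct colors on its endpoints.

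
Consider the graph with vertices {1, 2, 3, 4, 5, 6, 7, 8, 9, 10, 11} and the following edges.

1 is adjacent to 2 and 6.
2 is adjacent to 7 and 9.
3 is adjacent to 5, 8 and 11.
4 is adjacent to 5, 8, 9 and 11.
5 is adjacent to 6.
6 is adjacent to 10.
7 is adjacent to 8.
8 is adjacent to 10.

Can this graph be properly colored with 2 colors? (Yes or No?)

No

The cycle 8-10-6-5-3-8 has odd length 5, so it cannot be 2-colored; at least 3 colors are needed.
So 2 colors are not enough.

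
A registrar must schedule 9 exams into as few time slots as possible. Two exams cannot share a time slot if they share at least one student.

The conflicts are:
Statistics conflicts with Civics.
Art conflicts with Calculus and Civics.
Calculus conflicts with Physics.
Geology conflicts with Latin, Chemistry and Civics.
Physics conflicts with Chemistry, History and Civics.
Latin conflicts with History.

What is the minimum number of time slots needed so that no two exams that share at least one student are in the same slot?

The cycle Physics-Chemistry-Geology-Latin-History-Physics has odd length 5, so it cannot be 2-colored; at least 3 time slots are needed.
3 time slots suffice: time slot 1 → {Calculus, Chemistry, History, Civics}; time slot 2 → {Statistics, Art, Geology, Physics}; time slot 3 → {Latin}. Each listed conflict is separated.

3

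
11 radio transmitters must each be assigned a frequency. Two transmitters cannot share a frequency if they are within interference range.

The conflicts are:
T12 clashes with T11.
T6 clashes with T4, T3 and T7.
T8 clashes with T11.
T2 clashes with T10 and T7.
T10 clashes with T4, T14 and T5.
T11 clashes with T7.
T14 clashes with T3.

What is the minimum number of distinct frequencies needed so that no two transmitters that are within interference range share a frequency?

3

The cycle T10-T2-T7-T6-T4-T10 has odd length 5, so it cannot be 2-colored; at least 3 frequencies are needed.
Using 3 frequencies: T12=2, T6=1, T8=2, T2=3, T10=1, T4=2, T11=1, T14=2, T5=2, T3=3, T7=2. Each listed conflict is separated.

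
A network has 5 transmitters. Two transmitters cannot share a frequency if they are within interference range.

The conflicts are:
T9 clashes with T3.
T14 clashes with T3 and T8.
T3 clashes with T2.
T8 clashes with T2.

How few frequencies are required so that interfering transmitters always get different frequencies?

T14 and T8 conflict, so at least 2 frequencies are needed.
2 frequencies suffice: frequency 1 → {T3, T8}; frequency 2 → {T9, T14, T2}. No two conflicting transmitters share a frequency.

2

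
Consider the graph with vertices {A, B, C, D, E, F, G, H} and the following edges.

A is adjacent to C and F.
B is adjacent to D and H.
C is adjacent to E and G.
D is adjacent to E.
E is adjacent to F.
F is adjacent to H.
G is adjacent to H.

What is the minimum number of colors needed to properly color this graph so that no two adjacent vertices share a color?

3

The cycle F-H-G-C-E-F has odd length 5, so it cannot be 2-colored; at least 3 colors are needed.
3 colors suffice: A=1, B=2, C=2, D=3, E=1, F=2, G=3, H=1. Each edge has distinct colors on its endpoints.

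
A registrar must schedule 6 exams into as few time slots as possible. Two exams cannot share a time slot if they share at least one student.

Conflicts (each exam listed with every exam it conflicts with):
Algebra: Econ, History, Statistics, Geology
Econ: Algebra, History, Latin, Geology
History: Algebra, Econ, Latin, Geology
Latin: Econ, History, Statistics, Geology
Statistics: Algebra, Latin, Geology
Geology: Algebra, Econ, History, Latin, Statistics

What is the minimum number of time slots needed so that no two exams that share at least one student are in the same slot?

Econ, History, Latin, Geology pairwise conflict, so at least 4 time slots are needed.
4 time slots suffice: Algebra=2, Econ=4, History=3, Latin=2, Statistics=3, Geology=1. Every pair that conflicts lands in different time slots.

4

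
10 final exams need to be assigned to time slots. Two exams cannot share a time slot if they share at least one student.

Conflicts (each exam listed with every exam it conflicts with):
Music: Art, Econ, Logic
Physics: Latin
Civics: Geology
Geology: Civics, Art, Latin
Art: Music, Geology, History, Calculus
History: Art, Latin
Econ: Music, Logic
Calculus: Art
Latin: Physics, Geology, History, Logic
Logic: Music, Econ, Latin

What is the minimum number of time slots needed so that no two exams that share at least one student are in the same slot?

3

Music, Econ, Logic all conflict with each other, so at least 3 time slots are needed.
3 time slots suffice: time slot 1 → {Civics, Art, Econ, Latin}; time slot 2 → {Physics, Geology, History, Calculus, Logic}; time slot 3 → {Music}. Every pair that conflicts lands in different time slots.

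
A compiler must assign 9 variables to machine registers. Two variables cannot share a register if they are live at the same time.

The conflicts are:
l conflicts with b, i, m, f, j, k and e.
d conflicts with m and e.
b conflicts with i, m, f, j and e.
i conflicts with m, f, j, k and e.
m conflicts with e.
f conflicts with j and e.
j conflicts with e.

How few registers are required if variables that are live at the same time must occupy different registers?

6

l, b, i, f, j, e are mutually in conflict, so at least 6 registers are needed.
6 registers suffice: register 1 → {d, i}; register 2 → {l}; register 3 → {k, e}; register 4 → {b}; register 5 → {m, f}; register 6 → {j}. Each listed conflict is separated.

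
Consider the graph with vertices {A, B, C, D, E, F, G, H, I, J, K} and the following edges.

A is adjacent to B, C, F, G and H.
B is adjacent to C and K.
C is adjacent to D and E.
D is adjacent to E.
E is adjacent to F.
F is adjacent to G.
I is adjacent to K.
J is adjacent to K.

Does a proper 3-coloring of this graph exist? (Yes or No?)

The chromatic number is 3. A, F, G are pairwise adjacent, so at least 3 colors are needed.
3 colors suffice: color 1 → {A, E, K}; color 2 → {C, F, H, I, J}; color 3 → {B, D, G}.
That is already a proper 3-coloring.

Yes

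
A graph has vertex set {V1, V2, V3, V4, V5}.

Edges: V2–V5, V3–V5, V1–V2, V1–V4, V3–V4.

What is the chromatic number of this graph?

The cycle V2-V1-V4-V3-V5-V2 has odd length 5, so it cannot be 2-colored; at least 3 colors are needed.
One proper 3-coloring: V1=blue, V2=red, V3=blue, V4=red, V5=green. Each edge has distinct colors on its endpoints.

3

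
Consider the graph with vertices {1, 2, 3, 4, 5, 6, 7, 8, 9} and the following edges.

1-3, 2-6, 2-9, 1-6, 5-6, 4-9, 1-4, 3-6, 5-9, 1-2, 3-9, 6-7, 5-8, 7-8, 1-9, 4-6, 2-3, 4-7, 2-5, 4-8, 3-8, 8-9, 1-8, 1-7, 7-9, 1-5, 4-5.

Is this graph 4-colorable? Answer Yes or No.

1, 4, 7, 8, 9 are pairwise adjacent (a clique of size 5), so at least 5 colors are needed.
So 4 colors are not enough.

No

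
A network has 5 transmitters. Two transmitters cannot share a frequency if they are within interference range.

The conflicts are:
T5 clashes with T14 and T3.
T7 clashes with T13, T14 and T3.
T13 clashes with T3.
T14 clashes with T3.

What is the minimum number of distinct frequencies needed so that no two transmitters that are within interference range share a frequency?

T7, T14, T3 pairwise conflict, so at least 3 frequencies are needed.
3 frequencies suffice: frequency 1 → {T3}; frequency 2 → {T13, T14}; frequency 3 → {T5, T7}. Each listed conflict is separated.

3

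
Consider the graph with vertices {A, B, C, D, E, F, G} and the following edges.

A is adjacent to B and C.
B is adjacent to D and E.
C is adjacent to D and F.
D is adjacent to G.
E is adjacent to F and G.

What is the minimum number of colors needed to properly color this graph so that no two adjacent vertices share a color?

The cycle C-D-G-E-F-C has odd length 5, so it cannot be 2-colored; at least 3 colors are needed.
3 colors suffice: color red → {B, C, G}; color blue → {A, D, E}; color green → {F}. No two adjacent vertices share a color.

3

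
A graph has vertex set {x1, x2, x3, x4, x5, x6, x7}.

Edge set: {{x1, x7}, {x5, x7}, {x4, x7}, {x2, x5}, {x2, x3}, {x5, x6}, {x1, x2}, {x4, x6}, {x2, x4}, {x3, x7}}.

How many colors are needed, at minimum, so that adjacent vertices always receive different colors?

x3 and x7 are adjacent, so at least 2 colors are needed.
2 colors suffice: x1=2, x2=1, x3=2, x4=2, x5=2, x6=1, x7=1. No two adjacent vertices share a color.

2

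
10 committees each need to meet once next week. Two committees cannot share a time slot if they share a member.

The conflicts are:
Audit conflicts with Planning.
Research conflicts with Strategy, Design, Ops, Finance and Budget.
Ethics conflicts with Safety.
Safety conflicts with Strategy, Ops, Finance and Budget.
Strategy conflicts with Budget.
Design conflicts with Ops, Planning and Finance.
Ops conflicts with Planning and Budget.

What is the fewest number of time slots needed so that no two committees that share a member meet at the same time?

3

Design, Ops, Planning are mutually in conflict, so at least 3 time slots are needed.
3 time slots suffice: time slot 1 → {Audit, Ethics, Strategy, Ops, Finance}; time slot 2 → {Research, Safety, Planning}; time slot 3 → {Design, Budget}. Each listed conflict is separated.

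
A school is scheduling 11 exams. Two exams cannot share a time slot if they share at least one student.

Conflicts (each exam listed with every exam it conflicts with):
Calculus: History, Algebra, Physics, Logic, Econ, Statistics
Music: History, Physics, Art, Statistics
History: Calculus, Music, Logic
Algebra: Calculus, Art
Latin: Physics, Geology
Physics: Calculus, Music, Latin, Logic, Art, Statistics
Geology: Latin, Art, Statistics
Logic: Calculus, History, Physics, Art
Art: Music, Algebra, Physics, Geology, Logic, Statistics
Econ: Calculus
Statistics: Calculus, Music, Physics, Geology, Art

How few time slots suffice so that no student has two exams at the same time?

4

Music, Physics, Art, Statistics pairwise conflict, so at least 4 time slots are needed.
4 time slots suffice: time slot 1 → {Calculus, Latin, Art}; time slot 2 → {History, Algebra, Physics, Geology, Econ}; time slot 3 → {Logic, Statistics}; time slot 4 → {Music}. No two conflicting exams share a time slot.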